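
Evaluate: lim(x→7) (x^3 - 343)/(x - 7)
This is a standard limit.

Factor or rationalize the expression:
  lim(x→7) (x^3 - 343)/(x - 7) = 147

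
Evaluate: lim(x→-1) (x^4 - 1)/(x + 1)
This is a standard limit.

Factor or rationalize the expression:
  lim(x→-1) (x^4 - 1)/(x + 1) = -4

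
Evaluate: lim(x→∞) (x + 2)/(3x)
This is an ∞/∞ indeterminate form.

Apply L'Hôpital's rule: differentiate numerator and denominator separately.
  f(x) = x + 2   ⇒   f'(x) = 1
  g(x) = 3·x   ⇒   g'(x) = 3
  lim(x→∞) f'(x)/g'(x) = lim(x→∞) (1)/(3)
  = 1/3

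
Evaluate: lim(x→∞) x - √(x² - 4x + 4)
This is an ∞-∞ indeterminate form.

Combine fractions or rationalize to convert ∞-∞ to 0/0 form:
  lim(x→∞) x - √(x² - 4x + 4) = 2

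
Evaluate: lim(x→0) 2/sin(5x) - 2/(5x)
This is an ∞-∞ indeterminate form.

Combine fractions or rationalize to convert ∞-∞ to 0/0 form:
  lim(x→0) 2/sin(5x) - 2/(5x) = 0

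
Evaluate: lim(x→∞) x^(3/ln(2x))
This is an exponential indeterminate form.

For exponential indeterminate forms, take the natural log:
  Let L = lim(x→∞) x^(3/ln(2x))
  Then ln(L) = lim(x→∞) [exponent × ln(base)]
  Evaluate using L'Hôpital or standard limits, then exponentiate.
  L = e^(3)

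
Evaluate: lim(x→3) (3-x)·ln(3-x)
This is a 0·∞ indeterminate form.

Rewrite 0·∞ as a quotient (0/0 or ∞/∞ form), then apply L'Hôpital's rule:
  lim(x→3) (3-x)·ln(3-x) = 0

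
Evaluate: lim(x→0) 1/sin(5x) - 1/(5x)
This is an ∞-∞ indeterminate form.

Combine fractions or rationalize to convert ∞-∞ to 0/0 form:
  lim(x→0) 1/sin(5x) - 1/(5x) = 0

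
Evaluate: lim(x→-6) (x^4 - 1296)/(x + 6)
This is a standard limit.

Factor or rationalize the expression:
  lim(x→-6) (x^4 - 1296)/(x + 6) = -864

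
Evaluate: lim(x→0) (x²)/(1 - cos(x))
This is a 0/0 indeterminate form.

Apply L'Hôpital's rule: differentiate numerator and denominator separately.
  f(x) = x^2   ⇒   f'(x) = 2·x
  g(x) = 1 - cos(x)   ⇒   g'(x) = sin(x)
  lim(x→0) f'(x)/g'(x) = lim(x→0) (2·x)/(sin(x))
  = 2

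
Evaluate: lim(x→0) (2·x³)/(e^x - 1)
This is a 0/0 indeterminate form.

Apply L'Hôpital's rule: differentiate numerator and denominator separately.
  f(x) = 2·x^3   ⇒   f'(x) = 6·x^2
  g(x) = e^(x) - 1   ⇒   g'(x) = e^(x)
  lim(x→0) f'(x)/g'(x) = lim(x→0) (6·x^2)/(e^(x))
  = 0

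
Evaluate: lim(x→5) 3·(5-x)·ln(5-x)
This is a 0·∞ indeterminate form.

Rewrite 0·∞ as a quotient (0/0 or ∞/∞ form), then apply L'Hôpital's rule:
  lim(x→5) 3·(5-x)·ln(5-x) = 0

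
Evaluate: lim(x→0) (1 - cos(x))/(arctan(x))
This is a 0/0 indeterminate form.

Apply L'Hôpital's rule: differentiate numerator and denominator separately.
  f(x) = 1 - cos(x)   ⇒   f'(x) = sin(x)
  g(x) = atan(x)   ⇒   g'(x) = 1/(x^2 + 1)
  lim(x→0) f'(x)/g'(x) = lim(x→0) (sin(x))/(1/(x^2 + 1))
  = 0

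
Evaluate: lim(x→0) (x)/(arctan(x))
This is a 0/0 indeterminate form.

Apply L'Hôpital's rule: differentiate numerator and denominator separately.
  f(x) = x   ⇒   f'(x) = 1
  g(x) = atan(x)   ⇒   g'(x) = 1/(x^2 + 1)
  lim(x→0) f'(x)/g'(x) = lim(x→0) (1)/(1/(x^2 + 1))
  = 1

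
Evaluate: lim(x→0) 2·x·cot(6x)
This is a 0·∞ indeterminate form.

Rewrite 0·∞ as a quotient (0/0 or ∞/∞ form), then apply L'Hôpital's rule:
  lim(x→0) 2·x·cot(6x) = 1/3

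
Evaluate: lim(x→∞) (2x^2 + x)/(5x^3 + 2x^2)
This is an ∞/∞ indeterminate form.

Apply L'Hôpital's rule: differentiate numerator and denominator separately.
  f(x) = 2·x^2 + x   ⇒   f'(x) = 4·x + 1
  g(x) = 5·x^3 + 2·x^2   ⇒   g'(x) = 15·x^2 + 4·x
  lim(x→∞) f'(x)/g'(x) = lim(x→∞) (4·x + 1)/(15·x^2 + 4·x)
  = 0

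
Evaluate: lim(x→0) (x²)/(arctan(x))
This is a 0/0 indeterminate form.

Apply L'Hôpital's rule: differentiate numerator and denominator separately.
  f(x) = x^2   ⇒   f'(x) = 2·x
  g(x) = atan(x)   ⇒   g'(x) = 1/(x^2 + 1)
  lim(x→0) f'(x)/g'(x) = lim(x→0) (2·x)/(1/(x^2 + 1))
  = 0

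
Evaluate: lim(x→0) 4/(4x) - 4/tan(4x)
This is an ∞-∞ indeterminate form.

Combine fractions or rationalize to convert ∞-∞ to 0/0 form:
  lim(x→0) 4/(4x) - 4/tan(4x) = 0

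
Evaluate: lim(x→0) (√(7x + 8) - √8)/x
This is a standard limit.

Factor or rationalize the expression:
  lim(x→0) (√(7x + 8) - √8)/x = 7·sqrt(2)/8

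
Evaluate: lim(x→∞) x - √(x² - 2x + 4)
This is an ∞-∞ indeterminate form.

Combine fractions or rationalize to convert ∞-∞ to 0/0 form:
  lim(x→∞) x - √(x² - 2x + 4) = 1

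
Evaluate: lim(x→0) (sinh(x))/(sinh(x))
This is a 0/0 indeterminate form.

Apply L'Hôpital's rule: differentiate numerator and denominator separately.
  f(x) = sinh(x)   ⇒   f'(x) = cosh(x)
  g(x) = sinh(x)   ⇒   g'(x) = cosh(x)
  lim(x→0) f'(x)/g'(x) = lim(x→0) (cosh(x))/(cosh(x))
  = 1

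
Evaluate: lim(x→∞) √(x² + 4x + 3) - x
This is an ∞-∞ indeterminate form.

Combine fractions or rationalize to convert ∞-∞ to 0/0 form:
  lim(x→∞) √(x² + 4x + 3) - x = 2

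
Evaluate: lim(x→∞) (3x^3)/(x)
This is an ∞/∞ indeterminate form.

Apply L'Hôpital's rule: differentiate numerator and denominator separately.
  f(x) = 3·x^3   ⇒   f'(x) = 9·x^2
  g(x) = x   ⇒   g'(x) = 1
  lim(x→∞) f'(x)/g'(x) = lim(x→∞) (9·x^2)/(1)
  = ∞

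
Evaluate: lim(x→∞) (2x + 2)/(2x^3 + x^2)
This is an ∞/∞ indeterminate form.

Apply L'Hôpital's rule: differentiate numerator and denominator separately.
  f(x) = 2·x + 2   ⇒   f'(x) = 2
  g(x) = 2·x^3 + x^2   ⇒   g'(x) = 6·x^2 + 2·x
  lim(x→∞) f'(x)/g'(x) = lim(x→∞) (2)/(6·x^2 + 2·x)
  = 0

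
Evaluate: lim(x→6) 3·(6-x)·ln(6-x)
This is a 0·∞ indeterminate form.

Rewrite 0·∞ as a quotient (0/0 or ∞/∞ form), then apply L'Hôpital's rule:
  lim(x→6) 3·(6-x)·ln(6-x) = 0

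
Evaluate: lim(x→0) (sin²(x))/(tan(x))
This is a 0/0 indeterminate form.

Apply L'Hôpital's rule: differentiate numerator and denominator separately.
  f(x) = sin(x)^2   ⇒   f'(x) = 2·sin(x)·cos(x)
  g(x) = tan(x)   ⇒   g'(x) = tan(x)^2 + 1
  lim(x→0) f'(x)/g'(x) = lim(x→0) (2·sin(x)·cos(x))/(tan(x)^2 + 1)
  = 0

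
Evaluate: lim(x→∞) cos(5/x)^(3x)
This is an exponential indeterminate form.

For exponential indeterminate forms, take the natural log:
  Let L = lim(x→∞) cos(5/x)^(3x)
  Then ln(L) = lim(x→∞) [exponent × ln(base)]
  Evaluate using L'Hôpital or standard limits, then exponentiate.
  L = 1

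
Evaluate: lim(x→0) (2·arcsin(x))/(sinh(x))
This is a 0/0 indeterminate form.

Apply L'Hôpital's rule: differentiate numerator and denominator separately.
  f(x) = 2·asin(x)   ⇒   f'(x) = 2/sqrt(1 - x^2)
  g(x) = sinh(x)   ⇒   g'(x) = cosh(x)
  lim(x→0) f'(x)/g'(x) = lim(x→0) (2/sqrt(1 - x^2))/(cosh(x))
  = 2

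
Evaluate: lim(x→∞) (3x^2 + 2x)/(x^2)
This is an ∞/∞ indeterminate form.

Apply L'Hôpital's rule: differentiate numerator and denominator separately.
  f(x) = 3·x^2 + 2·x   ⇒   f'(x) = 6·x + 2
  g(x) = x^2   ⇒   g'(x) = 2·x
  lim(x→∞) f'(x)/g'(x) = lim(x→∞) (6·x + 2)/(2·x)
  = 3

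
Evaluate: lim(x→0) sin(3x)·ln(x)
This is a 0·∞ indeterminate form.

Rewrite 0·∞ as a quotient (0/0 or ∞/∞ form), then apply L'Hôpital's rule:
  lim(x→0) sin(3x)·ln(x) = 0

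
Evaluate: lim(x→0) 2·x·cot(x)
This is a 0·∞ indeterminate form.

Rewrite 0·∞ as a quotient (0/0 or ∞/∞ form), then apply L'Hôpital's rule:
  lim(x→0) 2·x·cot(x) = 2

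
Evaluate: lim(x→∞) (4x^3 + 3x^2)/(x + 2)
This is an ∞/∞ indeterminate form.

Apply L'Hôpital's rule: differentiate numerator and denominator separately.
  f(x) = 4·x^3 + 3·x^2   ⇒   f'(x) = 12·x^2 + 6·x
  g(x) = x + 2   ⇒   g'(x) = 1
  lim(x→∞) f'(x)/g'(x) = lim(x→∞) (12·x^2 + 6·x)/(1)
  = ∞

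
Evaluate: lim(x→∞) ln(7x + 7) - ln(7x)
This is an ∞-∞ indeterminate form.

Combine fractions or rationalize to convert ∞-∞ to 0/0 form:
  lim(x→∞) ln(7x + 7) - ln(7x) = 0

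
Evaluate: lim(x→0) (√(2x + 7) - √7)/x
This is a standard limit.

Factor or rationalize the expression:
  lim(x→0) (√(2x + 7) - √7)/x = sqrt(7)/7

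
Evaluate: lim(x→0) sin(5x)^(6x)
This is an exponential indeterminate form.

For exponential indeterminate forms, take the natural log:
  Let L = lim(x→0) sin(5x)^(6x)
  Then ln(L) = lim(x→0) [exponent × ln(base)]
  Evaluate using L'Hôpital or standard limits, then exponentiate.
  L = 1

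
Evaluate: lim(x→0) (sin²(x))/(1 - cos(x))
This is a 0/0 indeterminate form.

Apply L'Hôpital's rule: differentiate numerator and denominator separately.
  f(x) = sin(x)^2   ⇒   f'(x) = 2·sin(x)·cos(x)
  g(x) = 1 - cos(x)   ⇒   g'(x) = sin(x)
  lim(x→0) f'(x)/g'(x) = lim(x→0) (2·sin(x)·cos(x))/(sin(x))
  = 2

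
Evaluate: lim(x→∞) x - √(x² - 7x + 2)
This is an ∞-∞ indeterminate form.

Combine fractions or rationalize to convert ∞-∞ to 0/0 form:
  lim(x→∞) x - √(x² - 7x + 2) = 7/2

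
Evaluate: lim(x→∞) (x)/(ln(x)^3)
This is an ∞/∞ indeterminate form.

Apply L'Hôpital's rule: differentiate numerator and denominator separately.
  f(x) = x   ⇒   f'(x) = 1
  g(x) = ln(x)^3   ⇒   g'(x) = 3·ln(x)^2/x
  lim(x→∞) f'(x)/g'(x) = lim(x→∞) (1)/(3·ln(x)^2/x)
  = ∞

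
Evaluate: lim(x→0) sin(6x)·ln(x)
This is a 0·∞ indeterminate form.

Rewrite 0·∞ as a quotient (0/0 or ∞/∞ form), then apply L'Hôpital's rule:
  lim(x→0) sin(6x)·ln(x) = 0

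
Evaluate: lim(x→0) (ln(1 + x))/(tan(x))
This is a 0/0 indeterminate form.

Apply L'Hôpital's rule: differentiate numerator and denominator separately.
  f(x) = ln(x + 1)   ⇒   f'(x) = 1/(x + 1)
  g(x) = tan(x)   ⇒   g'(x) = tan(x)^2 + 1
  lim(x→0) f'(x)/g'(x) = lim(x→0) (1/(x + 1))/(tan(x)^2 + 1)
  = 1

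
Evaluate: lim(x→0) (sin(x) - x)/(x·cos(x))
This is a 0/0 indeterminate form.

Apply L'Hôpital's rule: differentiate numerator and denominator separately.
  f(x) = -x + sin(x)   ⇒   f'(x) = cos(x) - 1
  g(x) = x·cos(x)   ⇒   g'(x) = -x·sin(x) + cos(x)
  lim(x→0) f'(x)/g'(x) = lim(x→0) (cos(x) - 1)/(-x·sin(x) + cos(x))
  = 0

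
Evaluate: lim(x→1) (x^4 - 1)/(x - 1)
This is a standard limit.

Factor or rationalize the expression:
  lim(x→1) (x^4 - 1)/(x - 1) = 4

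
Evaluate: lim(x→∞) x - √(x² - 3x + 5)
This is an ∞-∞ indeterminate form.

Combine fractions or rationalize to convert ∞-∞ to 0/0 form:
  lim(x→∞) x - √(x² - 3x + 5) = 3/2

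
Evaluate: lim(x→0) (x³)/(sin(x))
This is a 0/0 indeterminate form.

Apply L'Hôpital's rule: differentiate numerator and denominator separately.
  f(x) = x^3   ⇒   f'(x) = 3·x^2
  g(x) = sin(x)   ⇒   g'(x) = cos(x)
  lim(x→0) f'(x)/g'(x) = lim(x→0) (3·x^2)/(cos(x))
  = 0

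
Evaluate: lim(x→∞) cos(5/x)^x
This is an exponential indeterminate form.

For exponential indeterminate forms, take the natural log:
  Let L = lim(x→∞) cos(5/x)^x
  Then ln(L) = lim(x→∞) [exponent × ln(base)]
  Evaluate using L'Hôpital or standard limits, then exponentiate.
  L = 1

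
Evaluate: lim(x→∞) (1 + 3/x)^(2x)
This is an exponential indeterminate form.

For exponential indeterminate forms, take the natural log:
  Let L = lim(x→∞) (1 + 3/x)^(2x)
  Then ln(L) = lim(x→∞) [exponent × ln(base)]
  Evaluate using L'Hôpital or standard limits, then exponentiate.
  L = e^(6)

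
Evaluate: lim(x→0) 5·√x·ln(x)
This is a 0·∞ indeterminate form.

Rewrite 0·∞ as a quotient (0/0 or ∞/∞ form), then apply L'Hôpital's rule:
  lim(x→0) 5·√x·ln(x) = 0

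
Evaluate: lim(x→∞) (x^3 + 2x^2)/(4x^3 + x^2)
This is an ∞/∞ indeterminate form.

Apply L'Hôpital's rule: differentiate numerator and denominator separately.
  f(x) = x^3 + 2·x^2   ⇒   f'(x) = 3·x^2 + 4·x
  g(x) = 4·x^3 + x^2   ⇒   g'(x) = 12·x^2 + 2·x
  lim(x→∞) f'(x)/g'(x) = lim(x→∞) (3·x^2 + 4·x)/(12·x^2 + 2·x)
  = 1/4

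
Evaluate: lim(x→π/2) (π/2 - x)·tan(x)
This is a 0·∞ indeterminate form.

Rewrite 0·∞ as a quotient (0/0 or ∞/∞ form), then apply L'Hôpital's rule:
  lim(x→π/2) (π/2 - x)·tan(x) = 1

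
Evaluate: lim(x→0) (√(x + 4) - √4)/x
This is a standard limit.

Factor or rationalize the expression:
  lim(x→0) (√(x + 4) - √4)/x = 1/4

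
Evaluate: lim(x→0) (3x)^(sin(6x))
This is an exponential indeterminate form.

For exponential indeterminate forms, take the natural log:
  Let L = lim(x→0) (3x)^(sin(6x))
  Then ln(L) = lim(x→0) [exponent × ln(base)]
  Evaluate using L'Hôpital or standard limits, then exponentiate.
  L = 1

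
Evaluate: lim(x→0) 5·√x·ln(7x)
This is a 0·∞ indeterminate form.

Rewrite 0·∞ as a quotient (0/0 or ∞/∞ form), then apply L'Hôpital's rule:
  lim(x→0) 5·√x·ln(7x) = 0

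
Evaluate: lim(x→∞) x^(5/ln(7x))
This is an exponential indeterminate form.

For exponential indeterminate forms, take the natural log:
  Let L = lim(x→∞) x^(5/ln(7x))
  Then ln(L) = lim(x→∞) [exponent × ln(base)]
  Evaluate using L'Hôpital or standard limits, then exponentiate.
  L = e^(5)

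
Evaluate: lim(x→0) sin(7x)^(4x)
This is an exponential indeterminate form.

For exponential indeterminate forms, take the natural log:
  Let L = lim(x→0) sin(7x)^(4x)
  Then ln(L) = lim(x→0) [exponent × ln(base)]
  Evaluate using L'Hôpital or standard limits, then exponentiate.
  L = 1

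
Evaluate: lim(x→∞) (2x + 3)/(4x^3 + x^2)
This is an ∞/∞ indeterminate form.

Apply L'Hôpital's rule: differentiate numerator and denominator separately.
  f(x) = 2·x + 3   ⇒   f'(x) = 2
  g(x) = 4·x^3 + x^2   ⇒   g'(x) = 12·x^2 + 2·x
  lim(x→∞) f'(x)/g'(x) = lim(x→∞) (2)/(12·x^2 + 2·x)
  = 0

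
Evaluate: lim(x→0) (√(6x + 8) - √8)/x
This is a standard limit.

Factor or rationalize the expression:
  lim(x→0) (√(6x + 8) - √8)/x = 3·sqrt(2)/4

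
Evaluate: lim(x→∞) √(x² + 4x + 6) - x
This is an ∞-∞ indeterminate form.

Combine fractions or rationalize to convert ∞-∞ to 0/0 form:
  lim(x→∞) √(x² + 4x + 6) - x = 2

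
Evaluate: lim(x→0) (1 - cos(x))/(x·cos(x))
This is a 0/0 indeterminate form.

Apply L'Hôpital's rule: differentiate numerator and denominator separately.
  f(x) = 1 - cos(x)   ⇒   f'(x) = sin(x)
  g(x) = x·cos(x)   ⇒   g'(x) = -x·sin(x) + cos(x)
  lim(x→0) f'(x)/g'(x) = lim(x→0) (sin(x))/(-x·sin(x) + cos(x))
  = 0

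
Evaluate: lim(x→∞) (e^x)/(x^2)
This is an ∞/∞ indeterminate form.

Apply L'Hôpital's rule: differentiate numerator and denominator separately.
  f(x) = e^(x)   ⇒   f'(x) = e^(x)
  g(x) = x^2   ⇒   g'(x) = 2·x
  lim(x→∞) f'(x)/g'(x) = lim(x→∞) (e^(x))/(2·x)
  = ∞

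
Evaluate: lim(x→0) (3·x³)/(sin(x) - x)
This is a 0/0 indeterminate form.

Apply L'Hôpital's rule: differentiate numerator and denominator separately.
  f(x) = 3·x^3   ⇒   f'(x) = 9·x^2
  g(x) = -x + sin(x)   ⇒   g'(x) = cos(x) - 1
  lim(x→0) f'(x)/g'(x) = lim(x→0) (9·x^2)/(cos(x) - 1)
  = -18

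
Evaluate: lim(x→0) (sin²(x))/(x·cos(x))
This is a 0/0 indeterminate form.

Apply L'Hôpital's rule: differentiate numerator and denominator separately.
  f(x) = sin(x)^2   ⇒   f'(x) = 2·sin(x)·cos(x)
  g(x) = x·cos(x)   ⇒   g'(x) = -x·sin(x) + cos(x)
  lim(x→0) f'(x)/g'(x) = lim(x→0) (2·sin(x)·cos(x))/(-x·sin(x) + cos(x))
  = 0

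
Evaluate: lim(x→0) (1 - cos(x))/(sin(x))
This is a 0/0 indeterminate form.

Apply L'Hôpital's rule: differentiate numerator and denominator separately.
  f(x) = 1 - cos(x)   ⇒   f'(x) = sin(x)
  g(x) = sin(x)   ⇒   g'(x) = cos(x)
  lim(x→0) f'(x)/g'(x) = lim(x→0) (sin(x))/(cos(x))
  = 0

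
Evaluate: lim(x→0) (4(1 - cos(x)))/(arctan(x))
This is a 0/0 indeterminate form.

Apply L'Hôpital's rule: differentiate numerator and denominator separately.
  f(x) = 4 - 4·cos(x)   ⇒   f'(x) = 4·sin(x)
  g(x) = atan(x)   ⇒   g'(x) = 1/(x^2 + 1)
  lim(x→0) f'(x)/g'(x) = lim(x→0) (4·sin(x))/(1/(x^2 + 1))
  = 0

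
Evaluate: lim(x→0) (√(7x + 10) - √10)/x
This is a standard limit.

Factor or rationalize the expression:
  lim(x→0) (√(7x + 10) - √10)/x = 7·sqrt(10)/20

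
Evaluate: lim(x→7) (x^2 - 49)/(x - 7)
This is a standard limit.

Factor or rationalize the expression:
  lim(x→7) (x^2 - 49)/(x - 7) = 14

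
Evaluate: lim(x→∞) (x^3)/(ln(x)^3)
This is an ∞/∞ indeterminate form.

Apply L'Hôpital's rule: differentiate numerator and denominator separately.
  f(x) = x^3   ⇒   f'(x) = 3·x^2
  g(x) = ln(x)^3   ⇒   g'(x) = 3·ln(x)^2/x
  lim(x→∞) f'(x)/g'(x) = lim(x→∞) (3·x^2)/(3·ln(x)^2/x)
  = ∞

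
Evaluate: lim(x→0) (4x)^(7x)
This is an exponential indeterminate form.

For exponential indeterminate forms, take the natural log:
  Let L = lim(x→0) (4x)^(7x)
  Then ln(L) = lim(x→0) [exponent × ln(base)]
  Evaluate using L'Hôpital or standard limits, then exponentiate.
  L = 1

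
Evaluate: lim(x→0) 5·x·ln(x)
This is a 0·∞ indeterminate form.

Rewrite 0·∞ as a quotient (0/0 or ∞/∞ form), then apply L'Hôpital's rule:
  lim(x→0) 5·x·ln(x) = 0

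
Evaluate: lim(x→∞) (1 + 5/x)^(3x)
This is an exponential indeterminate form.

For exponential indeterminate forms, take the natural log:
  Let L = lim(x→∞) (1 + 5/x)^(3x)
  Then ln(L) = lim(x→∞) [exponent × ln(base)]
  Evaluate using L'Hôpital or standard limits, then exponentiate.
  L = e^(15)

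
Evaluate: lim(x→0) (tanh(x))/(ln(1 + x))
This is a 0/0 indeterminate form.

Apply L'Hôpital's rule: differentiate numerator and denominator separately.
  f(x) = tanh(x)   ⇒   f'(x) = 1 - tanh(x)^2
  g(x) = ln(x + 1)   ⇒   g'(x) = 1/(x + 1)
  lim(x→0) f'(x)/g'(x) = lim(x→0) (1 - tanh(x)^2)/(1/(x + 1))
  = 1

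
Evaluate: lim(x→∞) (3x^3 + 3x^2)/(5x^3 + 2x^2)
This is an ∞/∞ indeterminate form.

Apply L'Hôpital's rule: differentiate numerator and denominator separately.
  f(x) = 3·x^3 + 3·x^2   ⇒   f'(x) = 9·x^2 + 6·x
  g(x) = 5·x^3 + 2·x^2   ⇒   g'(x) = 15·x^2 + 4·x
  lim(x→∞) f'(x)/g'(x) = lim(x→∞) (9·x^2 + 6·x)/(15·x^2 + 4·x)
  = 3/5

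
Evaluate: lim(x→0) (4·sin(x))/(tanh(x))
This is a 0/0 indeterminate form.

Apply L'Hôpital's rule: differentiate numerator and denominator separately.
  f(x) = 4·sin(x)   ⇒   f'(x) = 4·cos(x)
  g(x) = tanh(x)   ⇒   g'(x) = 1 - tanh(x)^2
  lim(x→0) f'(x)/g'(x) = lim(x→0) (4·cos(x))/(1 - tanh(x)^2)
  = 4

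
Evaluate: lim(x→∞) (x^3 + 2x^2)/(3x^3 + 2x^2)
This is an ∞/∞ indeterminate form.

Apply L'Hôpital's rule: differentiate numerator and denominator separately.
  f(x) = x^3 + 2·x^2   ⇒   f'(x) = 3·x^2 + 4·x
  g(x) = 3·x^3 + 2·x^2   ⇒   g'(x) = 9·x^2 + 4·x
  lim(x→∞) f'(x)/g'(x) = lim(x→∞) (3·x^2 + 4·x)/(9·x^2 + 4·x)
  = 1/3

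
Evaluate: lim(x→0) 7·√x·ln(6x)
This is a 0·∞ indeterminate form.

Rewrite 0·∞ as a quotient (0/0 or ∞/∞ form), then apply L'Hôpital's rule:
  lim(x→0) 7·√x·ln(6x) = 0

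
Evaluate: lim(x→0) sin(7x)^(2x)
This is an exponential indeterminate form.

For exponential indeterminate forms, take the natural log:
  Let L = lim(x→0) sin(7x)^(2x)
  Then ln(L) = lim(x→0) [exponent × ln(base)]
  Evaluate using L'Hôpital or standard limits, then exponentiate.
  L = 1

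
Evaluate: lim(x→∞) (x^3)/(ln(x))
This is an ∞/∞ indeterminate form.

Apply L'Hôpital's rule: differentiate numerator and denominator separately.
  f(x) = x^3   ⇒   f'(x) = 3·x^2
  g(x) = ln(x)   ⇒   g'(x) = 1/x
  lim(x→∞) f'(x)/g'(x) = lim(x→∞) (3·x^2)/(1/x)
  = ∞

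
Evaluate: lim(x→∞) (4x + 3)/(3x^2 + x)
This is an ∞/∞ indeterminate form.

Apply L'Hôpital's rule: differentiate numerator and denominator separately.
  f(x) = 4·x + 3   ⇒   f'(x) = 4
  g(x) = 3·x^2 + x   ⇒   g'(x) = 6·x + 1
  lim(x→∞) f'(x)/g'(x) = lim(x→∞) (4)/(6·x + 1)
  = 0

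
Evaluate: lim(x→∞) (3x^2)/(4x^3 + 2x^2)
This is an ∞/∞ indeterminate form.

Apply L'Hôpital's rule: differentiate numerator and denominator separately.
  f(x) = 3·x^2   ⇒   f'(x) = 6·x
  g(x) = 4·x^3 + 2·x^2   ⇒   g'(x) = 12·x^2 + 4·x
  lim(x→∞) f'(x)/g'(x) = lim(x→∞) (6·x)/(12·x^2 + 4·x)
  = 0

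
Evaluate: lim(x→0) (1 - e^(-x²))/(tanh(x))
This is a 0/0 indeterminate form.

Apply L'Hôpital's rule: differentiate numerator and denominator separately.
  f(x) = 1 - e^(-x^2)   ⇒   f'(x) = 2·x·e^(-x^2)
  g(x) = tanh(x)   ⇒   g'(x) = 1 - tanh(x)^2
  lim(x→0) f'(x)/g'(x) = lim(x→0) (2·x·e^(-x^2))/(1 - tanh(x)^2)
  = 0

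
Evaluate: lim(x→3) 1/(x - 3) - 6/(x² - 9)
This is an ∞-∞ indeterminate form.

Combine fractions or rationalize to convert ∞-∞ to 0/0 form:
  lim(x→3) 1/(x - 3) - 6/(x² - 9) = 1/6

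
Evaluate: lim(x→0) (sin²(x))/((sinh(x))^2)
This is a 0/0 indeterminate form.

Apply L'Hôpital's rule: differentiate numerator and denominator separately.
  f(x) = sin(x)^2   ⇒   f'(x) = 2·sin(x)·cos(x)
  g(x) = sinh(x)^2   ⇒   g'(x) = 2·sinh(x)·cosh(x)
  lim(x→0) f'(x)/g'(x) = lim(x→0) (2·sin(x)·cos(x))/(2·sinh(x)·cosh(x))
  = 1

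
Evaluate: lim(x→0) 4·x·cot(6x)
This is a 0·∞ indeterminate form.

Rewrite 0·∞ as a quotient (0/0 or ∞/∞ form), then apply L'Hôpital's rule:
  lim(x→0) 4·x·cot(6x) = 2/3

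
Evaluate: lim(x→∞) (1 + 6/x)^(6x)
This is an exponential indeterminate form.

For exponential indeterminate forms, take the natural log:
  Let L = lim(x→∞) (1 + 6/x)^(6x)
  Then ln(L) = lim(x→∞) [exponent × ln(base)]
  Evaluate using L'Hôpital or standard limits, then exponentiate.
  L = e^(36)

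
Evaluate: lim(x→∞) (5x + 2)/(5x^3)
This is an ∞/∞ indeterminate form.

Apply L'Hôpital's rule: differentiate numerator and denominator separately.
  f(x) = 5·x + 2   ⇒   f'(x) = 5
  g(x) = 5·x^3   ⇒   g'(x) = 15·x^2
  lim(x→∞) f'(x)/g'(x) = lim(x→∞) (5)/(15·x^2)
  = 0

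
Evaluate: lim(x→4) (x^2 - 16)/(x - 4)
This is a standard limit.

Factor or rationalize the expression:
  lim(x→4) (x^2 - 16)/(x - 4) = 8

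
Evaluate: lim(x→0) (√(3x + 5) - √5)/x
This is a standard limit.

Factor or rationalize the expression:
  lim(x→0) (√(3x + 5) - √5)/x = 3·sqrt(5)/10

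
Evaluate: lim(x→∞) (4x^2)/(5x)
This is an ∞/∞ indeterminate form.

Apply L'Hôpital's rule: differentiate numerator and denominator separately.
  f(x) = 4·x^2   ⇒   f'(x) = 8·x
  g(x) = 5·x   ⇒   g'(x) = 5
  lim(x→∞) f'(x)/g'(x) = lim(x→∞) (8·x)/(5)
  = ∞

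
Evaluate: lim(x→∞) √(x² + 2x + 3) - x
This is an ∞-∞ indeterminate form.

Combine fractions or rationalize to convert ∞-∞ to 0/0 form:
  lim(x→∞) √(x² + 2x + 3) - x = 1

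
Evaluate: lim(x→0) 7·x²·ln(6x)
This is a 0·∞ indeterminate form.

Rewrite 0·∞ as a quotient (0/0 or ∞/∞ form), then apply L'Hôpital's rule:
  lim(x→0) 7·x²·ln(6x) = 0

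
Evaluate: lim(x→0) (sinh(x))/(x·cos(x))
This is a 0/0 indeterminate form.

Apply L'Hôpital's rule: differentiate numerator and denominator separately.
  f(x) = sinh(x)   ⇒   f'(x) = cosh(x)
  g(x) = x·cos(x)   ⇒   g'(x) = -x·sin(x) + cos(x)
  lim(x→0) f'(x)/g'(x) = lim(x→0) (cosh(x))/(-x·sin(x) + cos(x))
  = 1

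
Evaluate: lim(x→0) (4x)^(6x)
This is an exponential indeterminate form.

For exponential indeterminate forms, take the natural log:
  Let L = lim(x→0) (4x)^(6x)
  Then ln(L) = lim(x→0) [exponent × ln(base)]
  Evaluate using L'Hôpital or standard limits, then exponentiate.
  L = 1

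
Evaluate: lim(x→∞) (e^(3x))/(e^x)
This is an ∞/∞ indeterminate form.

Apply L'Hôpital's rule: differentiate numerator and denominator separately.
  f(x) = e^(3·x)   ⇒   f'(x) = 3·e^(3·x)
  g(x) = e^(x)   ⇒   g'(x) = e^(x)
  lim(x→∞) f'(x)/g'(x) = lim(x→∞) (3·e^(3·x))/(e^(x))
  = ∞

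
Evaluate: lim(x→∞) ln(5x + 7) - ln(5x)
This is an ∞-∞ indeterminate form.

Combine fractions or rationalize to convert ∞-∞ to 0/0 form:
  lim(x→∞) ln(5x + 7) - ln(5x) = 0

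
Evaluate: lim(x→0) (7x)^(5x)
This is an exponential indeterminate form.

For exponential indeterminate forms, take the natural log:
  Let L = lim(x→0) (7x)^(5x)
  Then ln(L) = lim(x→0) [exponent × ln(base)]
  Evaluate using L'Hôpital or standard limits, then exponentiate.
  L = 1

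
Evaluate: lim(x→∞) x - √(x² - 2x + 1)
This is an ∞-∞ indeterminate form.

Combine fractions or rationalize to convert ∞-∞ to 0/0 form:
  lim(x→∞) x - √(x² - 2x + 1) = 1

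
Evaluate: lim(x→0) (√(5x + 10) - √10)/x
This is a standard limit.

Factor or rationalize the expression:
  lim(x→0) (√(5x + 10) - √10)/x = sqrt(10)/4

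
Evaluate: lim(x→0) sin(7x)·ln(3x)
This is a 0·∞ indeterminate form.

Rewrite 0·∞ as a quotient (0/0 or ∞/∞ form), then apply L'Hôpital's rule:
  lim(x→0) sin(7x)·ln(3x) = 0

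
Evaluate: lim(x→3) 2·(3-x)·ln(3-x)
This is a 0·∞ indeterminate form.

Rewrite 0·∞ as a quotient (0/0 or ∞/∞ form), then apply L'Hôpital's rule:
  lim(x→3) 2·(3-x)·ln(3-x) = 0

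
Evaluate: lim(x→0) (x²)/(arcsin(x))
This is a 0/0 indeterminate form.

Apply L'Hôpital's rule: differentiate numerator and denominator separately.
  f(x) = x^2   ⇒   f'(x) = 2·x
  g(x) = asin(x)   ⇒   g'(x) = 1/sqrt(1 - x^2)
  lim(x→0) f'(x)/g'(x) = lim(x→0) (2·x)/(1/sqrt(1 - x^2))
  = 0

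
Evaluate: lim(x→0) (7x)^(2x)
This is an exponential indeterminate form.

For exponential indeterminate forms, take the natural log:
  Let L = lim(x→0) (7x)^(2x)
  Then ln(L) = lim(x→0) [exponent × ln(base)]
  Evaluate using L'Hôpital or standard limits, then exponentiate.
  L = 1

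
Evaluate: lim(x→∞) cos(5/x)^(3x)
This is an exponential indeterminate form.

For exponential indeterminate forms, take the natural log:
  Let L = lim(x→∞) cos(5/x)^(3x)
  Then ln(L) = lim(x→∞) [exponent × ln(base)]
  Evaluate using L'Hôpital or standard limits, then exponentiate.
  L = 1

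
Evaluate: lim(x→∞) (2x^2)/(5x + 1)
This is an ∞/∞ indeterminate form.

Apply L'Hôpital's rule: differentiate numerator and denominator separately.
  f(x) = 2·x^2   ⇒   f'(x) = 4·x
  g(x) = 5·x + 1   ⇒   g'(x) = 5
  lim(x→∞) f'(x)/g'(x) = lim(x→∞) (4·x)/(5)
  = ∞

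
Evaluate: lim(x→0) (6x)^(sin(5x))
This is an exponential indeterminate form.

For exponential indeterminate forms, take the natural log:
  Let L = lim(x→0) (6x)^(sin(5x))
  Then ln(L) = lim(x→0) [exponent × ln(base)]
  Evaluate using L'Hôpital or standard limits, then exponentiate.
  L = 1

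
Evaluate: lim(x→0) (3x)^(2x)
This is an exponential indeterminate form.

For exponential indeterminate forms, take the natural log:
  Let L = lim(x→0) (3x)^(2x)
  Then ln(L) = lim(x→0) [exponent × ln(base)]
  Evaluate using L'Hôpital or standard limits, then exponentiate.
  L = 1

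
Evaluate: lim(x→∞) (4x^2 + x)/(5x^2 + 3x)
This is an ∞/∞ indeterminate form.

Apply L'Hôpital's rule: differentiate numerator and denominator separately.
  f(x) = 4·x^2 + x   ⇒   f'(x) = 8·x + 1
  g(x) = 5·x^2 + 3·x   ⇒   g'(x) = 10·x + 3
  lim(x→∞) f'(x)/g'(x) = lim(x→∞) (8·x + 1)/(10·x + 3)
  = 4/5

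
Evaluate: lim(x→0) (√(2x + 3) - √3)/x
This is a standard limit.

Factor or rationalize the expression:
  lim(x→0) (√(2x + 3) - √3)/x = sqrt(3)/3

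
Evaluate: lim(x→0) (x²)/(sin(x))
This is a 0/0 indeterminate form.

Apply L'Hôpital's rule: differentiate numerator and denominator separately.
  f(x) = x^2   ⇒   f'(x) = 2·x
  g(x) = sin(x)   ⇒   g'(x) = cos(x)
  lim(x→0) f'(x)/g'(x) = lim(x→0) (2·x)/(cos(x))
  = 0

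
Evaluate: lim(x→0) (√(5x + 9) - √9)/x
This is a standard limit.

Factor or rationalize the expression:
  lim(x→0) (√(5x + 9) - √9)/x = 5/6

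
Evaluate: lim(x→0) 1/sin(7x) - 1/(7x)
This is an ∞-∞ indeterminate form.

Combine fractions or rationalize to convert ∞-∞ to 0/0 form:
  lim(x→0) 1/sin(7x) - 1/(7x) = 0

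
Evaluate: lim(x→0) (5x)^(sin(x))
This is an exponential indeterminate form.

For exponential indeterminate forms, take the natural log:
  Let L = lim(x→0) (5x)^(sin(x))
  Then ln(L) = lim(x→0) [exponent × ln(base)]
  Evaluate using L'Hôpital or standard limits, then exponentiate.
  L = 1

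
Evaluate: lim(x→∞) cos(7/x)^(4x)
This is an exponential indeterminate form.

For exponential indeterminate forms, take the natural log:
  Let L = lim(x→∞) cos(7/x)^(4x)
  Then ln(L) = lim(x→∞) [exponent × ln(base)]
  Evaluate using L'Hôpital or standard limits, then exponentiate.
  L = 1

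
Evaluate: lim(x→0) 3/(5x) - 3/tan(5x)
This is an ∞-∞ indeterminate form.

Combine fractions or rationalize to convert ∞-∞ to 0/0 form:
  lim(x→0) 3/(5x) - 3/tan(5x) = 0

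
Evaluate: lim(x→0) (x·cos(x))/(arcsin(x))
This is a 0/0 indeterminate form.

Apply L'Hôpital's rule: differentiate numerator and denominator separately.
  f(x) = x·cos(x)   ⇒   f'(x) = -x·sin(x) + cos(x)
  g(x) = asin(x)   ⇒   g'(x) = 1/sqrt(1 - x^2)
  lim(x→0) f'(x)/g'(x) = lim(x→0) (-x·sin(x) + cos(x))/(1/sqrt(1 - x^2))
  = 1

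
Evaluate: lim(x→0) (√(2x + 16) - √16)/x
This is a standard limit.

Factor or rationalize the expression:
  lim(x→0) (√(2x + 16) - √16)/x = 1/4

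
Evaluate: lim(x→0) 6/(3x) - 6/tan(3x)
This is an ∞-∞ indeterminate form.

Combine fractions or rationalize to convert ∞-∞ to 0/0 form:
  lim(x→0) 6/(3x) - 6/tan(3x) = 0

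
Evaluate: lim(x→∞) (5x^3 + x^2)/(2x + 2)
This is an ∞/∞ indeterminate form.

Apply L'Hôpital's rule: differentiate numerator and denominator separately.
  f(x) = 5·x^3 + x^2   ⇒   f'(x) = 15·x^2 + 2·x
  g(x) = 2·x + 2   ⇒   g'(x) = 2
  lim(x→∞) f'(x)/g'(x) = lim(x→∞) (15·x^2 + 2·x)/(2)
  = ∞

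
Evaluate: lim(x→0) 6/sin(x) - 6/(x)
This is an ∞-∞ indeterminate form.

Combine fractions or rationalize to convert ∞-∞ to 0/0 form:
  lim(x→0) 6/sin(x) - 6/(x) = 0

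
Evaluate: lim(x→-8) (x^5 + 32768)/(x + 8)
This is a standard limit.

Factor or rationalize the expression:
  lim(x→-8) (x^5 + 32768)/(x + 8) = 20480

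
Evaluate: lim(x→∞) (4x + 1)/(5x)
This is an ∞/∞ indeterminate form.

Apply L'Hôpital's rule: differentiate numerator and denominator separately.
  f(x) = 4·x + 1   ⇒   f'(x) = 4
  g(x) = 5·x   ⇒   g'(x) = 5
  lim(x→∞) f'(x)/g'(x) = lim(x→∞) (4)/(5)
  = 4/5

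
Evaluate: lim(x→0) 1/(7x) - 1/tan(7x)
This is an ∞-∞ indeterminate form.

Combine fractions or rationalize to convert ∞-∞ to 0/0 form:
  lim(x→0) 1/(7x) - 1/tan(7x) = 0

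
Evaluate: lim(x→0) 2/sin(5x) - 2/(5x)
This is an ∞-∞ indeterminate form.

Combine fractions or rationalize to convert ∞-∞ to 0/0 form:
  lim(x→0) 2/sin(5x) - 2/(5x) = 0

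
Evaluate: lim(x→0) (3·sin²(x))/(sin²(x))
This is a 0/0 indeterminate form.

Apply L'Hôpital's rule: differentiate numerator and denominator separately.
  f(x) = 3·sin(x)^2   ⇒   f'(x) = 6·sin(x)·cos(x)
  g(x) = sin(x)^2   ⇒   g'(x) = 2·sin(x)·cos(x)
  lim(x→0) f'(x)/g'(x) = lim(x→0) (6·sin(x)·cos(x))/(2·sin(x)·cos(x))
  = 3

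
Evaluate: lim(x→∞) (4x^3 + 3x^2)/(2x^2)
This is an ∞/∞ indeterminate form.

Apply L'Hôpital's rule: differentiate numerator and denominator separately.
  f(x) = 4·x^3 + 3·x^2   ⇒   f'(x) = 12·x^2 + 6·x
  g(x) = 2·x^2   ⇒   g'(x) = 4·x
  lim(x→∞) f'(x)/g'(x) = lim(x→∞) (12·x^2 + 6·x)/(4·x)
  = ∞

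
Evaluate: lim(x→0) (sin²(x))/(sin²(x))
This is a 0/0 indeterminate form.

Apply L'Hôpital's rule: differentiate numerator and denominator separately.
  f(x) = sin(x)^2   ⇒   f'(x) = 2·sin(x)·cos(x)
  g(x) = sin(x)^2   ⇒   g'(x) = 2·sin(x)·cos(x)
  lim(x→0) f'(x)/g'(x) = lim(x→0) (2·sin(x)·cos(x))/(2·sin(x)·cos(x))
  = 1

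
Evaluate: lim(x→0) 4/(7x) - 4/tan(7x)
This is an ∞-∞ indeterminate form.

Combine fractions or rationalize to convert ∞-∞ to 0/0 form:
  lim(x→0) 4/(7x) - 4/tan(7x) = 0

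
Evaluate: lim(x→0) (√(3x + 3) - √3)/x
This is a standard limit.

Factor or rationalize the expression:
  lim(x→0) (√(3x + 3) - √3)/x = sqrt(3)/2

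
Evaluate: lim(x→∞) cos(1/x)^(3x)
This is an exponential indeterminate form.

For exponential indeterminate forms, take the natural log:
  Let L = lim(x→∞) cos(1/x)^(3x)
  Then ln(L) = lim(x→∞) [exponent × ln(base)]
  Evaluate using L'Hôpital or standard limits, then exponentiate.
  L = 1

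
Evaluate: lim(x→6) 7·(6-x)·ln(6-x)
This is a 0·∞ indeterminate form.

Rewrite 0·∞ as a quotient (0/0 or ∞/∞ form), then apply L'Hôpital's rule:
  lim(x→6) 7·(6-x)·ln(6-x) = 0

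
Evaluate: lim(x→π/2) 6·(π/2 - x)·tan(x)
This is a 0·∞ indeterminate form.

Rewrite 0·∞ as a quotient (0/0 or ∞/∞ form), then apply L'Hôpital's rule:
  lim(x→π/2) 6·(π/2 - x)·tan(x) = 6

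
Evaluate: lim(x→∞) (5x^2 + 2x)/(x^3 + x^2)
This is an ∞/∞ indeterminate form.

Apply L'Hôpital's rule: differentiate numerator and denominator separately.
  f(x) = 5·x^2 + 2·x   ⇒   f'(x) = 10·x + 2
  g(x) = x^3 + x^2   ⇒   g'(x) = 3·x^2 + 2·x
  lim(x→∞) f'(x)/g'(x) = lim(x→∞) (10·x + 2)/(3·x^2 + 2·x)
  = 0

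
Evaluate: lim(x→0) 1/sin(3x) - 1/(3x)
This is an ∞-∞ indeterminate form.

Combine fractions or rationalize to convert ∞-∞ to 0/0 form:
  lim(x→0) 1/sin(3x) - 1/(3x) = 0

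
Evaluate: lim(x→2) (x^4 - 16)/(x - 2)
This is a standard limit.

Factor or rationalize the expression:
  lim(x→2) (x^4 - 16)/(x - 2) = 32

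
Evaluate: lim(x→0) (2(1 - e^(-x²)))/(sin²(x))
This is a 0/0 indeterminate form.

Apply L'Hôpital's rule: differentiate numerator and denominator separately.
  f(x) = 2 - 2·e^(-x^2)   ⇒   f'(x) = 4·x·e^(-x^2)
  g(x) = sin(x)^2   ⇒   g'(x) = 2·sin(x)·cos(x)
  lim(x→0) f'(x)/g'(x) = lim(x→0) (4·x·e^(-x^2))/(2·sin(x)·cos(x))
  = 2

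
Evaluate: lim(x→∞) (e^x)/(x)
This is an ∞/∞ indeterminate form.

Apply L'Hôpital's rule: differentiate numerator and denominator separately.
  f(x) = e^(x)   ⇒   f'(x) = e^(x)
  g(x) = x   ⇒   g'(x) = 1
  lim(x→∞) f'(x)/g'(x) = lim(x→∞) (e^(x))/(1)
  = ∞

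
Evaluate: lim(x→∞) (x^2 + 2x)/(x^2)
This is an ∞/∞ indeterminate form.

Apply L'Hôpital's rule: differentiate numerator and denominator separately.
  f(x) = x^2 + 2·x   ⇒   f'(x) = 2·x + 2
  g(x) = x^2   ⇒   g'(x) = 2·x
  lim(x→∞) f'(x)/g'(x) = lim(x→∞) (2·x + 2)/(2·x)
  = 1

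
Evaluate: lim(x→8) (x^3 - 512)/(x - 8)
This is a standard limit.

Factor or rationalize the expression:
  lim(x→8) (x^3 - 512)/(x - 8) = 192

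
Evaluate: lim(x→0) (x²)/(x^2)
This is a 0/0 indeterminate form.

Apply L'Hôpital's rule: differentiate numerator and denominator separately.
  f(x) = x^2   ⇒   f'(x) = 2·x
  g(x) = x^2   ⇒   g'(x) = 2·x
  lim(x→0) f'(x)/g'(x) = lim(x→0) (2·x)/(2·x)
  = 1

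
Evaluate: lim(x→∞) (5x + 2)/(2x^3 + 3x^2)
This is an ∞/∞ indeterminate form.

Apply L'Hôpital's rule: differentiate numerator and denominator separately.
  f(x) = 5·x + 2   ⇒   f'(x) = 5
  g(x) = 2·x^3 + 3·x^2   ⇒   g'(x) = 6·x^2 + 6·x
  lim(x→∞) f'(x)/g'(x) = lim(x→∞) (5)/(6·x^2 + 6·x)
  = 0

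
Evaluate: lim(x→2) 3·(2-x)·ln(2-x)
This is a 0·∞ indeterminate form.

Rewrite 0·∞ as a quotient (0/0 or ∞/∞ form), then apply L'Hôpital's rule:
  lim(x→2) 3·(2-x)·ln(2-x) = 0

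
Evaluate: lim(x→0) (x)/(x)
This is a 0/0 indeterminate form.

Apply L'Hôpital's rule: differentiate numerator and denominator separately.
  f(x) = x   ⇒   f'(x) = 1
  g(x) = x   ⇒   g'(x) = 1
  lim(x→0) f'(x)/g'(x) = lim(x→0) (1)/(1)
  = 1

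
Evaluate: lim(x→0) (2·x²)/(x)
This is a 0/0 indeterminate form.

Apply L'Hôpital's rule: differentiate numerator and denominator separately.
  f(x) = 2·x^2   ⇒   f'(x) = 4·x
  g(x) = x   ⇒   g'(x) = 1
  lim(x→0) f'(x)/g'(x) = lim(x→0) (4·x)/(1)
  = 0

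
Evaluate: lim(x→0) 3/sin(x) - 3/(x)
This is an ∞-∞ indeterminate form.

Combine fractions or rationalize to convert ∞-∞ to 0/0 form:
  lim(x→0) 3/sin(x) - 3/(x) = 0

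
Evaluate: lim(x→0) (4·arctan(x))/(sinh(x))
This is a 0/0 indeterminate form.

Apply L'Hôpital's rule: differentiate numerator and denominator separately.
  f(x) = 4·atan(x)   ⇒   f'(x) = 4/(x^2 + 1)
  g(x) = sinh(x)   ⇒   g'(x) = cosh(x)
  lim(x→0) f'(x)/g'(x) = lim(x→0) (4/(x^2 + 1))/(cosh(x))
  = 4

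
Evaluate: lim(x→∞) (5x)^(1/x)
This is an exponential indeterminate form.

For exponential indeterminate forms, take the natural log:
  Let L = lim(x→∞) (5x)^(1/x)
  Then ln(L) = lim(x→∞) [exponent × ln(base)]
  Evaluate using L'Hôpital or standard limits, then exponentiate.
  L = 1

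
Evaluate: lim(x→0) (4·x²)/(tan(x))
This is a 0/0 indeterminate form.

Apply L'Hôpital's rule: differentiate numerator and denominator separately.
  f(x) = 4·x^2   ⇒   f'(x) = 8·x
  g(x) = tan(x)   ⇒   g'(x) = tan(x)^2 + 1
  lim(x→0) f'(x)/g'(x) = lim(x→0) (8·x)/(tan(x)^2 + 1)
  = 0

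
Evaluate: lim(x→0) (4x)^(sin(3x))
This is an exponential indeterminate form.

For exponential indeterminate forms, take the natural log:
  Let L = lim(x→0) (4x)^(sin(3x))
  Then ln(L) = lim(x→0) [exponent × ln(base)]
  Evaluate using L'Hôpital or standard limits, then exponentiate.
  L = 1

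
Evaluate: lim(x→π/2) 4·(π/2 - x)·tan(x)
This is a 0·∞ indeterminate form.

Rewrite 0·∞ as a quotient (0/0 or ∞/∞ form), then apply L'Hôpital's rule:
  lim(x→π/2) 4·(π/2 - x)·tan(x) = 4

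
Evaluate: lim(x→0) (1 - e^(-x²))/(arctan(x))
This is a 0/0 indeterminate form.

Apply L'Hôpital's rule: differentiate numerator and denominator separately.
  f(x) = 1 - e^(-x^2)   ⇒   f'(x) = 2·x·e^(-x^2)
  g(x) = atan(x)   ⇒   g'(x) = 1/(x^2 + 1)
  lim(x→0) f'(x)/g'(x) = lim(x→0) (2·x·e^(-x^2))/(1/(x^2 + 1))
  = 0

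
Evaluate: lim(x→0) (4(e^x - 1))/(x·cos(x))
This is a 0/0 indeterminate form.

Apply L'Hôpital's rule: differentiate numerator and denominator separately.
  f(x) = 4·e^(x) - 4   ⇒   f'(x) = 4·e^(x)
  g(x) = x·cos(x)   ⇒   g'(x) = -x·sin(x) + cos(x)
  lim(x→0) f'(x)/g'(x) = lim(x→0) (4·e^(x))/(-x·sin(x) + cos(x))
  = 4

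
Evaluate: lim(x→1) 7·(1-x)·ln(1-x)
This is a 0·∞ indeterminate form.

Rewrite 0·∞ as a quotient (0/0 or ∞/∞ form), then apply L'Hôpital's rule:
  lim(x→1) 7·(1-x)·ln(1-x) = 0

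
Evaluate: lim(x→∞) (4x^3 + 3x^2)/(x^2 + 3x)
This is an ∞/∞ indeterminate form.

Apply L'Hôpital's rule: differentiate numerator and denominator separately.
  f(x) = 4·x^3 + 3·x^2   ⇒   f'(x) = 12·x^2 + 6·x
  g(x) = x^2 + 3·x   ⇒   g'(x) = 2·x + 3
  lim(x→∞) f'(x)/g'(x) = lim(x→∞) (12·x^2 + 6·x)/(2·x + 3)
  = ∞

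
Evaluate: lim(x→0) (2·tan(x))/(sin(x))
This is a 0/0 indeterminate form.

Apply L'Hôpital's rule: differentiate numerator and denominator separately.
  f(x) = 2·tan(x)   ⇒   f'(x) = 2·tan(x)^2 + 2
  g(x) = sin(x)   ⇒   g'(x) = cos(x)
  lim(x→0) f'(x)/g'(x) = lim(x→0) (2·tan(x)^2 + 2)/(cos(x))
  = 2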